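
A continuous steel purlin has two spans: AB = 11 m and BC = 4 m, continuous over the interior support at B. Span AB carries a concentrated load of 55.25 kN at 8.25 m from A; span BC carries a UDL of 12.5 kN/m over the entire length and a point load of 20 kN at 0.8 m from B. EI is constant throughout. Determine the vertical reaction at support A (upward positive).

R_A = 6.28 kN

Take M_B as the redundant. Released structure: two simple spans AB and BC with a hinge at B.
End slopes at the hinge B, treating each span as simply supported:
  span AB: point load 55.25 at a = 8.25: Pab(L + a)/(6LEI) = 365.6/EI
  span BC: UDL 12.5: wL³/(24EI) = 33.33/EI
  span BC: point load 20 at a = 0.8: Pab(L + b)/(6LEI) = 15.36/EI
  relative rotation θ_0 = (365.6 + 48.69)/EI = 414.3/EI
A unit hogging moment at B produces rotation L₁/(3EI) + L₂/(3EI) = 5/EI.
Compatibility: M_B·(L₁+L₂)/(3EI) = θ_0, giving M_B = 82.86 kN·m (hogging).
Span AB, ΣM about A with M_B applied at B: R_B^{AB}·11 = 455.8 + 82.86, so R_B^{AB} = 48.97 kN and R_A = 55.25 − 48.97 = 6.28 kN.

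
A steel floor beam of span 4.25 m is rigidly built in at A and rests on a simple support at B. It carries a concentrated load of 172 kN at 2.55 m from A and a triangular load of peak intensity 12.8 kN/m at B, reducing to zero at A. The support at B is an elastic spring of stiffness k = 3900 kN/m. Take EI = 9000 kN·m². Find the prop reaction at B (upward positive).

R_B = 81.88 kN

Choose R_B as the redundant. The primary structure is the cantilever fixed at A.
Downward deflection at the released point B due to the loads:
  point load 172 at a = 2.55: Pa²(3L − a)/(6EI) = 1901/EI
  triangular load, peak 12.8 at the free end: 11w₀L⁴/(120EI) = 382.8/EI
  δ_0 = 2284/EI
Tip deflection under a unit load at B: L³/(3EI) = 25.59/EI.
With EI = 9000 kN·m²: δ_0 = 0.25379 m and δ_{BB} = 0.002843 m/kN.
Compatibility — the spring shortens by R_B/k under the reaction it provides: δ_0 − R_B·δ_{BB} = R_B/k. With 1/k = 0.000256 m/kN, R_B = δ_0 / (δ_{BB} + 1/k) = 0.25379 / (0.002843 + 0.000256) = 81.88 kN.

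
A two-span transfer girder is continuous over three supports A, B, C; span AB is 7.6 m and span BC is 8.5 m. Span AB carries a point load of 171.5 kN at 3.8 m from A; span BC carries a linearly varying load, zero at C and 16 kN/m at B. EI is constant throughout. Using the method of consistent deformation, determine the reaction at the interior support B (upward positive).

Take M_B as the redundant. Released structure: two simple spans AB and BC with a hinge at B.
Discontinuity in slope at B on the released structure — sum the simple-span end rotations:
  span AB: point load 171.5 at a = 3.8: Pab(L + a)/(6LEI) = 619.1/EI
  span BC: triangular load, peak 16: w₀L³/(45EI) = 218.4/EI
  relative rotation θ_0 = (619.1 + 218.4)/EI = 837.5/EI
A unit hogging moment at B produces rotation L₁/(3EI) + L₂/(3EI) = 5.367/EI.
Compatibility: M_B·(L₁+L₂)/(3EI) = θ_0, giving M_B = 156.1 kN·m (hogging).
Span AB, ΣM about A with M_B applied at B: R_B^{AB}·7.6 = 651.7 + 156.1, so R_B^{AB} = 106.3 kN and R_A = 171.5 − 106.3 = 65.22 kN.
Span BC, ΣM about C: R_B^{BC}·8.5 = 385.3 + 156.1, so R_B^{BC} = 63.69 kN and R_C = 68 − 63.69 = 4.308 kN.
R_B = 106.3 + 63.69 = 170 kN.

R_B = 170 kN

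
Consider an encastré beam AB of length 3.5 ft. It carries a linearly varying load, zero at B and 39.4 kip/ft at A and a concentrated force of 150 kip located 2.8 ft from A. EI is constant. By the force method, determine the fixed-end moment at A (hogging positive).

M_A = 40.93 kip·ft

Take the two fixed-end moments M_A, M_B as redundants; the released structure is the simple span AB.
Simple-span end rotations at A and B under the given loads:
  at A: triangular load, peak 39.4: w₀L³/(45EI) = 37.54/EI
  at B: triangular load, peak 39.4: 7w₀L³/(360EI) = 32.85/EI
  at A: point load 150 at a = 2.8: Pab(L + b)/(6LEI) = 58.8/EI
  at B: point load 150 at a = 2.8: Pab(L + a)/(6LEI) = 88.2/EI
  θ_A0 = 96.34/EI,  θ_B0 = 121/EI
Flexibility coefficients: a unit moment at one end gives L/(3EI) there and L/(6EI) at the far end, so f₁₁ = f₂₂ = 1.167/EI and f₁₂ = f₂₁ = 0.5833/EI.
Compatibility — zero rotation at each built-in end:
  1.167 M_A + 0.5833 M_B = 96.34
  0.5833 M_A + 1.167 M_B = 121
Solving the pair gives M_A = 40.93 kip·ft and M_B = 83.29 kip·ft (hogging).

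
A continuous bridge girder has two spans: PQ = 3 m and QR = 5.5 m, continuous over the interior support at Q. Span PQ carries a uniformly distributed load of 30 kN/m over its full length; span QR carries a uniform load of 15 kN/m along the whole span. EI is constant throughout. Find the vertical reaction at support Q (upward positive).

R_Q = 111.3 kN

Take M_Q as the redundant. Released structure: two simple spans PQ and QR with a hinge at Q.
End slopes at the hinge Q, treating each span as simply supported:
  span PQ: UDL 30: wL³/(24EI) = 33.75/EI
  span QR: UDL 15: wL³/(24EI) = 104/EI
  relative rotation θ_0 = (33.75 + 104)/EI = 137.7/EI
A unit hogging moment at Q produces rotation L₁/(3EI) + L₂/(3EI) = 2.833/EI.
Slope continuity at Q: θ_0 = M_Q·2.833/EI, so M_Q = 137.7/2.833 = 48.61 kN·m (hogging).
Span PQ, ΣM about P with M_Q applied at Q: R_Q^{PQ}·3 = 135 + 48.61, so R_Q^{PQ} = 61.2 kN and R_P = 90 − 61.2 = 28.8 kN.
Span QR, ΣM about R: R_Q^{QR}·5.5 = 226.9 + 48.61, so R_Q^{QR} = 50.09 kN and R_R = 82.5 − 50.09 = 32.41 kN.
R_Q = 61.2 + 50.09 = 111.3 kN.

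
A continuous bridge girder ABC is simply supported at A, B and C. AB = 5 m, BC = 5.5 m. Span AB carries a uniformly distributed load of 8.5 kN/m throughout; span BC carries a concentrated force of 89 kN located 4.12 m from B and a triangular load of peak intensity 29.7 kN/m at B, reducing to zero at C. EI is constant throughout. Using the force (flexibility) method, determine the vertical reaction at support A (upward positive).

R_A = 6.417 kN

Release continuity at B by inserting a hinge; the redundant is the internal moment M_B. The primary structure is two simply-supported spans AB and BC.
Rotations at B on the released spans (each span's end-slope, ×1/EI):
  span AB: UDL 8.5: wL³/(24EI) = 44.27/EI
  span BC: point load 89 at a = 4.12: Pab(L + b)/(6LEI) = 105.5/EI
  span BC: triangular load, peak 29.7: w₀L³/(45EI) = 109.8/EI
  relative rotation θ_0 = (44.27 + 215.3)/EI = 259.6/EI
A unit hogging moment at B produces rotation L₁/(3EI) + L₂/(3EI) = 3.5/EI.
Slope continuity at B: θ_0 = M_B·3.5/EI, so M_B = 259.6/3.5 = 74.16 kN·m (hogging).
Span AB, ΣM about A with M_B applied at B: R_B^{AB}·5 = 106.2 + 74.16, so R_B^{AB} = 36.08 kN and R_A = 42.5 − 36.08 = 6.417 kN.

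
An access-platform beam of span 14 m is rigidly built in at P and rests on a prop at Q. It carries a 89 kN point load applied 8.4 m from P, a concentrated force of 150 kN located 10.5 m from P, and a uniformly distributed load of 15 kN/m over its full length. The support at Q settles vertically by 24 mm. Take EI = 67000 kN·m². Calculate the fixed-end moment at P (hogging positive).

Take the reaction at Q as the redundant and release it; the primary structure is a cantilever fixed at P.
Primary-structure tip deflection at Q by superposition:
  point load 89 at a = 8.4: Pa²(3L − a)/(6EI) = 35167/EI
  point load 150 at a = 10.5: Pa²(3L − a)/(6EI) = 86822/EI
  UDL 15: wL⁴/(8EI) = 72030/EI
  δ_0 = 194019/EI
Tip deflection under a unit load at Q: L³/(3EI) = 914.7/EI.
With EI = 67000 kN·m²: δ_0 = 2.8958 m and δ_{QQ} = 0.013652 m/kN.
Compatibility — the beam at Q must follow the support down by 0.024 m: δ_0 − R_Q·δ_{QQ} = 0.024, so R_Q = (2.8958 − 0.024)/0.013652 = 210.4 kN.
Moment equilibrium about P: M_P = Σ(load moments about P) − R_Q·L = 3793 − 210.4×14 = 847.5 kN·m.

M_P = 847.5 kN·m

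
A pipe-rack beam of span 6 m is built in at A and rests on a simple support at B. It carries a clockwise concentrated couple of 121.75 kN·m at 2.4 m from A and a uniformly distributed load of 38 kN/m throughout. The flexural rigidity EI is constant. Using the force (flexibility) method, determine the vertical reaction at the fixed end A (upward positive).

R_A = 123 kN

Choose R_B as the redundant. The primary structure is the cantilever fixed at A.
Downward deflection at the released point B due to the loads:
  clockwise couple 121.75 at a = 2.4: M₀a(2L − a)/(2EI) = 1403/EI
  UDL 38: wL⁴/(8EI) = 6156/EI
  δ_0 = 7559/EI
Tip deflection under a unit load at B: L³/(3EI) = 72/EI.
Compatibility at B: δ_0 − R_B·δ_{BB} = 0, so R_B = 7559/72 = 105 kN.
Vertical equilibrium: R_A = ΣP − R_B = 228 − 105 = 123 kN.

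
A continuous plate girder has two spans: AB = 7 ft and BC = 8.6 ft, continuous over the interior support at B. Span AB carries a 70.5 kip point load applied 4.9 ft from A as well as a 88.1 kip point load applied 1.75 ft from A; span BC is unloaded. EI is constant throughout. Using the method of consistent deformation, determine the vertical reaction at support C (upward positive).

R_C = -8.367 kip

Insert a hinge at B; M_B is the redundant, and each span becomes simply supported.
End slopes at the hinge B, treating each span as simply supported:
  span AB: point load 70.5 at a = 4.9: Pab(L + a)/(6LEI) = 205.5/EI
  span AB: point load 88.1 at a = 1.75: Pab(L + a)/(6LEI) = 168.6/EI
  relative rotation θ_0 = (374.2 + 0)/EI = 374.2/EI
A unit hogging moment at B produces rotation L₁/(3EI) + L₂/(3EI) = 5.2/EI.
Compatibility: M_B·(L₁+L₂)/(3EI) = θ_0, giving M_B = 71.96 kip·ft (hogging).
Span BC, ΣM about C: R_B^{BC}·8.6 = 0 + 71.96, so R_B^{BC} = 8.367 kip and R_C = 0 − 8.367 = -8.367 kip.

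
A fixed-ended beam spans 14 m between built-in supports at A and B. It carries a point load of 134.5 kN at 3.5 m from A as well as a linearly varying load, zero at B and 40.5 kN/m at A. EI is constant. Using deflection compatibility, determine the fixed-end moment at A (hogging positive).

M_A = 661.7 kN·m

Release both end moments; the primary structure is a simply-supported span AB with redundants M_A and M_B.
Simple-span end rotations at A and B under the given loads:
  at A: point load 134.5 at a = 3.5: Pab(L + b)/(6LEI) = 1442/EI
  at B: point load 134.5 at a = 3.5: Pab(L + a)/(6LEI) = 1030/EI
  at A: triangular load, peak 40.5: w₀L³/(45EI) = 2470/EI
  at B: triangular load, peak 40.5: 7w₀L³/(360EI) = 2161/EI
  θ_A0 = 3911/EI,  θ_B0 = 3191/EI
Flexibility coefficients: a unit moment at one end gives L/(3EI) there and L/(6EI) at the far end, so f₁₁ = f₂₂ = 4.667/EI and f₁₂ = f₂₁ = 2.333/EI.
Compatibility — zero rotation at each built-in end:
  4.667 M_A + 2.333 M_B = 3911
  2.333 M_A + 4.667 M_B = 3191
Solving the pair gives M_A = 661.7 kN·m and M_B = 352.9 kN·m (hogging).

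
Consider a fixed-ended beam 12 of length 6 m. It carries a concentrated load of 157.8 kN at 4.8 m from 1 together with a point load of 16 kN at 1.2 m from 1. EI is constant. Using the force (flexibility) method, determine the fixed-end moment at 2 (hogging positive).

Take the two fixed-end moments M_1, M_2 as redundants; the released structure is the simple span 12.
Simple-span end rotations at 1 and 2 under the given loads:
  at 1: point load 157.8 at a = 4.8: Pab(L + b)/(6LEI) = 181.8/EI
  at 2: point load 157.8 at a = 4.8: Pab(L + a)/(6LEI) = 272.7/EI
  at 1: point load 16 at a = 1.2: Pab(L + b)/(6LEI) = 27.65/EI
  at 2: point load 16 at a = 1.2: Pab(L + a)/(6LEI) = 18.43/EI
  θ_10 = 209.4/EI,  θ_20 = 291.1/EI
Flexibility coefficients: a unit moment at one end gives L/(3EI) there and L/(6EI) at the far end, so f₁₁ = f₂₂ = 2/EI and f₁₂ = f₂₁ = 1/EI.
Compatibility — zero rotation at each built-in end:
  2 M_1 + 1 M_2 = 209.4
  1 M_1 + 2 M_2 = 291.1
Solving the pair gives M_1 = 42.59 kN·m and M_2 = 124.3 kN·m (hogging).

M_2 = 124.3 kN·m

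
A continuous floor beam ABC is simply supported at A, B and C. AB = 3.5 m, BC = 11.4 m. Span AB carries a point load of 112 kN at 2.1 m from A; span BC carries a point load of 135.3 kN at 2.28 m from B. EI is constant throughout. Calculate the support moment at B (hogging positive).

Insert a hinge at B; M_B is the redundant, and each span becomes simply supported.
Discontinuity in slope at B on the released structure — sum the simple-span end rotations:
  span AB: point load 112 at a = 2.1: Pab(L + a)/(6LEI) = 87.81/EI
  span BC: point load 135.3 at a = 2.28: Pab(L + b)/(6LEI) = 844/EI
  relative rotation θ_0 = (87.81 + 844)/EI = 931.8/EI
A unit hogging moment at B produces rotation L₁/(3EI) + L₂/(3EI) = 4.967/EI.
Compatibility: M_B·(L₁+L₂)/(3EI) = θ_0, giving M_B = 187.6 kN·m (hogging).

M_B = 187.6 kN·m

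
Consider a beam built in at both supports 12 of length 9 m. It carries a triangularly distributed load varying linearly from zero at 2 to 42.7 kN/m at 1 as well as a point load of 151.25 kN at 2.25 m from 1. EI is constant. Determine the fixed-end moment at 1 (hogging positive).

M_1 = 364.4 kN·m

Take the two fixed-end moments M_1, M_2 as redundants; the released structure is the simple span 12.
End rotations of the released simple span under the applied load (×1/EI):
  at 1: triangular load, peak 42.7: w₀L³/(45EI) = 691.7/EI
  at 2: triangular load, peak 42.7: 7w₀L³/(360EI) = 605.3/EI
  at 1: point load 151.25 at a = 2.25: Pab(L + b)/(6LEI) = 670/EI
  at 2: point load 151.25 at a = 2.25: Pab(L + a)/(6LEI) = 478.6/EI
  θ_10 = 1362/EI,  θ_20 = 1084/EI
Flexibility coefficients: a unit moment at one end gives L/(3EI) there and L/(6EI) at the far end, so f₁₁ = f₂₂ = 3/EI and f₁₂ = f₂₁ = 1.5/EI.
Compatibility — zero rotation at each built-in end:
  3 M_1 + 1.5 M_2 = 1362
  1.5 M_1 + 3 M_2 = 1084
Solving the pair gives M_1 = 364.4 kN·m and M_2 = 179.1 kN·m (hogging).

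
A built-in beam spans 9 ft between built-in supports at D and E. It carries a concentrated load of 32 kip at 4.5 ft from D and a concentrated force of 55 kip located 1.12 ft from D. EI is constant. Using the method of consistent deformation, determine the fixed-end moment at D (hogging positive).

Take the two fixed-end moments M_D, M_E as redundants; the released structure is the simple span DE.
Simple-span end rotations at D and E under the given loads:
  at D: point load 32 at a = 4.5: Pab(L + b)/(6LEI) = 162/EI
  at E: point load 32 at a = 4.5: Pab(L + a)/(6LEI) = 162/EI
  at D: point load 55 at a = 1.12: Pab(L + b)/(6LEI) = 151.7/EI
  at E: point load 55 at a = 1.12: Pab(L + a)/(6LEI) = 90.97/EI
  θ_D0 = 313.7/EI,  θ_E0 = 253/EI
Flexibility coefficients: a unit moment at one end gives L/(3EI) there and L/(6EI) at the far end, so f₁₁ = f₂₂ = 3/EI and f₁₂ = f₂₁ = 1.5/EI.
Compatibility — zero rotation at each built-in end:
  3 M_D + 1.5 M_E = 313.7
  1.5 M_D + 3 M_E = 253
Solving the pair gives M_D = 83.22 kip·ft and M_E = 42.71 kip·ft (hogging).

M_D = 83.22 kip·ft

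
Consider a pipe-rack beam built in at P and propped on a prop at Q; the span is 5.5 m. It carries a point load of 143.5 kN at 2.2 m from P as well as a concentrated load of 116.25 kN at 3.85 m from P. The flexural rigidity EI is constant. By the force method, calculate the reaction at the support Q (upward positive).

R_Q = 95.35 kN

Take the reaction at Q as the redundant and release it; the primary structure is a cantilever fixed at P.
Free-end deflection of the primary structure under the applied loading (downward +):
  point load 143.5 at a = 2.2: Pa²(3L − a)/(6EI) = 1655/EI
  point load 116.25 at a = 3.85: Pa²(3L − a)/(6EI) = 3633/EI
  δ_0 = 5288/EI
Flexibility coefficient — unit upward force at Q: δ_{QQ} = L³/(3EI) = 55.46/EI.
The prop prevents deflection at Q: R_Q = δ_0/δ_{QQ} = 5288/55.46 = 95.35 kN.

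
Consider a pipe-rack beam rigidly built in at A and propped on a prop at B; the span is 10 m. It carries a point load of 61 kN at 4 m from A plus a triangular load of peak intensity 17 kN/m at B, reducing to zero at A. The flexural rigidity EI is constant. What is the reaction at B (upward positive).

Remove the prop at B; the released (primary) structure is a cantilever built in at A.
Primary-structure tip deflection at B by superposition:
  point load 61 at a = 4: Pa²(3L − a)/(6EI) = 4229/EI
  triangular load, peak 17 at the free end: 11w₀L⁴/(120EI) = 15583/EI
  δ_0 = 19813/EI
Flexibility coefficient — unit upward force at B: δ_{BB} = L³/(3EI) = 333.3/EI.
Compatibility at B: δ_0 − R_B·δ_{BB} = 0, so R_B = 19813/333.3 = 59.44 kN.

R_B = 59.44 kN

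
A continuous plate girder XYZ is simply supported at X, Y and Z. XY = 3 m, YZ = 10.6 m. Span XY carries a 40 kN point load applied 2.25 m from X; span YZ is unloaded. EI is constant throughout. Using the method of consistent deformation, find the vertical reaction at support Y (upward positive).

R_Y = 31.86 kN

Take M_Y as the redundant. Released structure: two simple spans XY and YZ with a hinge at Y.
End slopes at the hinge Y, treating each span as simply supported:
  span XY: point load 40 at a = 2.25: Pab(L + a)/(6LEI) = 19.69/EI
  relative rotation θ_0 = (19.69 + 0)/EI = 19.69/EI
A unit hogging moment at Y produces rotation L₁/(3EI) + L₂/(3EI) = 4.533/EI.
Slope continuity at Y: θ_0 = M_Y·4.533/EI, so M_Y = 19.69/4.533 = 4.343 kN·m (hogging).
Span XY, ΣM about X with M_Y applied at Y: R_Y^{XY}·3 = 90 + 4.343, so R_Y^{XY} = 31.45 kN and R_X = 40 − 31.45 = 8.552 kN.
Span YZ, ΣM about Z: R_Y^{YZ}·10.6 = 0 + 4.343, so R_Y^{YZ} = 0.4097 kN and R_Z = 0 − 0.4097 = -0.4097 kN.
R_Y = 31.45 + 0.4097 = 31.86 kN.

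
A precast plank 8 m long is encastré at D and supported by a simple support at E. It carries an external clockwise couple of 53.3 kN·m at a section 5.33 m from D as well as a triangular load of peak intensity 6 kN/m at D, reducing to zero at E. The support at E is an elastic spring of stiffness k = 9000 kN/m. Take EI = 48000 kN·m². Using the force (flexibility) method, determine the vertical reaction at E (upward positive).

R_E = 13.27 kN

Release the roller at E. Primary structure: cantilever fixed at D.
Deflection at E on the released cantilever, summing each load's contribution:
  clockwise couple 53.3 at a = 5.33: M₀a(2L − a)/(2EI) = 1516/EI
  triangular load, peak 6 at the fixed end: w₀L⁴/(30EI) = 819.2/EI
  δ_0 = 2335/EI
Tip deflection under a unit load at E: L³/(3EI) = 170.7/EI.
With EI = 48000 kN·m²: δ_0 = 0.048642 m and δ_{EE} = 0.003556 m/kN.
Compatibility — the spring shortens by R_E/k under the reaction it provides: δ_0 − R_E·δ_{EE} = R_E/k. With 1/k = 0.000111 m/kN, R_E = δ_0 / (δ_{EE} + 1/k) = 0.048642 / (0.003556 + 0.000111) = 13.27 kN.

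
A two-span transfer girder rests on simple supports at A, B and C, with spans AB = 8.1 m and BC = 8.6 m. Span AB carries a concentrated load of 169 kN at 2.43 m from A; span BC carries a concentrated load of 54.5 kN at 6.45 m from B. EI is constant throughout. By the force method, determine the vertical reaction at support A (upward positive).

Release continuity at B by inserting a hinge; the redundant is the internal moment M_B. The primary structure is two simply-supported spans AB and BC.
Discontinuity in slope at B on the released structure — sum the simple-span end rotations:
  span AB: point load 169 at a = 2.43: Pab(L + a)/(6LEI) = 504.5/EI
  span BC: point load 54.5 at a = 6.45: Pab(L + b)/(6LEI) = 157.5/EI
  relative rotation θ_0 = (504.5 + 157.5)/EI = 662/EI
A unit hogging moment at B produces rotation L₁/(3EI) + L₂/(3EI) = 5.567/EI.
Slope continuity at B: θ_0 = M_B·5.567/EI, so M_B = 662/5.567 = 118.9 kN·m (hogging).
Span AB, ΣM about A with M_B applied at B: R_B^{AB}·8.1 = 410.7 + 118.9, so R_B^{AB} = 65.38 kN and R_A = 169 − 65.38 = 103.6 kN.

R_A = 103.6 kN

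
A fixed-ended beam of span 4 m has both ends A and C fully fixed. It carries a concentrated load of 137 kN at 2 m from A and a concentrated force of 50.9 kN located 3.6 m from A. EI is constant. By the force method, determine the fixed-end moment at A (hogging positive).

M_A = 70.33 kN·m

Release both end moments; the primary structure is a simply-supported span AC with redundants M_A and M_C.
Simple-span end rotations at A and C under the given loads:
  at A: point load 137 at a = 2: Pab(L + b)/(6LEI) = 137/EI
  at C: point load 137 at a = 2: Pab(L + a)/(6LEI) = 137/EI
  at A: point load 50.9 at a = 3.6: Pab(L + b)/(6LEI) = 13.44/EI
  at C: point load 50.9 at a = 3.6: Pab(L + a)/(6LEI) = 23.21/EI
  θ_A0 = 150.4/EI,  θ_C0 = 160.2/EI
Flexibility coefficients: a unit moment at one end gives L/(3EI) there and L/(6EI) at the far end, so f₁₁ = f₂₂ = 1.333/EI and f₁₂ = f₂₁ = 0.6667/EI.
Compatibility — zero rotation at each built-in end:
  1.333 M_A + 0.6667 M_C = 150.4
  0.6667 M_A + 1.333 M_C = 160.2
Solving the pair gives M_A = 70.33 kN·m and M_C = 84.99 kN·m (hogging).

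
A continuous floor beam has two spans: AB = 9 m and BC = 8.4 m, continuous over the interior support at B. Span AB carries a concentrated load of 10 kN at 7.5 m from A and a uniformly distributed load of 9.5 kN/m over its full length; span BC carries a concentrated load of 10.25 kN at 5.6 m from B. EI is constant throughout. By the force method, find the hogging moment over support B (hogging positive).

Insert a hinge at B; M_B is the redundant, and each span becomes simply supported.
End slopes at the hinge B, treating each span as simply supported:
  span AB: point load 10 at a = 7.5: Pab(L + a)/(6LEI) = 34.38/EI
  span AB: UDL 9.5: wL³/(24EI) = 288.6/EI
  span BC: point load 10.25 at a = 5.6: Pab(L + b)/(6LEI) = 35.72/EI
  relative rotation θ_0 = (322.9 + 35.72)/EI = 358.7/EI
A unit hogging moment at B produces rotation L₁/(3EI) + L₂/(3EI) = 5.8/EI.
Compatibility: M_B·(L₁+L₂)/(3EI) = θ_0, giving M_B = 61.84 kN·m (hogging).

M_B = 61.84 kN·m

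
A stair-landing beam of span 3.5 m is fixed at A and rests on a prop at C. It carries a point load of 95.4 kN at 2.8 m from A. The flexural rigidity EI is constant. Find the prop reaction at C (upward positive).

R_C = 67.16 kN

Choose R_C as the redundant. The primary structure is the cantilever fixed at A.
Deflection at C on the released cantilever, summing each load's contribution:
  point load 95.4 at a = 2.8: Pa²(3L − a)/(6EI) = 959.9/EI
Tip deflection under a unit load at C: L³/(3EI) = 14.29/EI.
The prop prevents deflection at C: R_C = δ_0/δ_{CC} = 959.9/14.29 = 67.16 kN.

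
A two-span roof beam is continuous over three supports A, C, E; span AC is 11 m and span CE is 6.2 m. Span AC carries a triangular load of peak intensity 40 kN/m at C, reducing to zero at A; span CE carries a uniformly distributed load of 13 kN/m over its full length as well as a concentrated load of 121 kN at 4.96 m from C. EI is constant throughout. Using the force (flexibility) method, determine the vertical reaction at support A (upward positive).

R_A = 50.17 kN

Insert a hinge at C; M_C is the redundant, and each span becomes simply supported.
Discontinuity in slope at C on the released structure — sum the simple-span end rotations:
  span AC: triangular load, peak 40: w₀L³/(45EI) = 1183/EI
  span CE: UDL 13: wL³/(24EI) = 129.1/EI
  span CE: point load 121 at a = 4.96: Pab(L + b)/(6LEI) = 148.8/EI
  relative rotation θ_0 = (1183 + 277.9)/EI = 1461/EI
A unit hogging moment at C produces rotation L₁/(3EI) + L₂/(3EI) = 5.733/EI.
Slope continuity at C: θ_0 = M_C·5.733/EI, so M_C = 1461/5.733 = 254.8 kN·m (hogging).
Span AC, ΣM about A with M_C applied at C: R_C^{AC}·11 = 1613 + 254.8, so R_C^{AC} = 169.8 kN and R_A = 220 − 169.8 = 50.17 kN.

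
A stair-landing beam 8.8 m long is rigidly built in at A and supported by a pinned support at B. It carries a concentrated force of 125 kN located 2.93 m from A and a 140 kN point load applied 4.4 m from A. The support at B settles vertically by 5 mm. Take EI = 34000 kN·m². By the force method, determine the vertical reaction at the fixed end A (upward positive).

Release the roller at B. Primary structure: cantilever fixed at A.
Deflection at B on the released cantilever, summing each load's contribution:
  point load 125 at a = 2.93: Pa²(3L − a)/(6EI) = 4198/EI
  point load 140 at a = 4.4: Pa²(3L − a)/(6EI) = 9938/EI
  δ_0 = 14136/EI
Flexibility coefficient — unit upward force at B: δ_{BB} = L³/(3EI) = 227.2/EI.
With EI = 34000 kN·m²: δ_0 = 0.41576 m and δ_{BB} = 0.006681 m/kN.
Compatibility — the beam at B must follow the support down by 0.005 m: δ_0 − R_B·δ_{BB} = 0.005, so R_B = (0.41576 − 0.005)/0.006681 = 61.48 kN.
Vertical equilibrium: R_A = ΣP − R_B = 265 − 61.48 = 203.5 kN.

R_A = 203.5 kN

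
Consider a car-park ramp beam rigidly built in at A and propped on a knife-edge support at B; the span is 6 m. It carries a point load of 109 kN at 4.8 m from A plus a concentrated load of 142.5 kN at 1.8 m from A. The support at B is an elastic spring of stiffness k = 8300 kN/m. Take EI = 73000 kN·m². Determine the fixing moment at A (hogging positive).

Release the roller at B. Primary structure: cantilever fixed at A.
Deflection at B on the released cantilever, summing each load's contribution:
  point load 109 at a = 4.8: Pa²(3L − a)/(6EI) = 5525/EI
  point load 142.5 at a = 1.8: Pa²(3L − a)/(6EI) = 1247/EI
  δ_0 = 6772/EI
Flexibility coefficient — unit upward force at B: δ_{BB} = L³/(3EI) = 72/EI.
With EI = 73000 kN·m²: δ_0 = 0.092761 m and δ_{BB} = 0.000986 m/kN.
Compatibility — the spring shortens by R_B/k under the reaction it provides: δ_0 − R_B·δ_{BB} = R_B/k. With 1/k = 0.00012 m/kN, R_B = δ_0 / (δ_{BB} + 1/k) = 0.092761 / (0.000986 + 0.00012) = 83.81 kN.
Moment equilibrium about A: M_A = Σ(load moments about A) − R_B·L = 779.7 − 83.81×6 = 276.8 kN·m.

M_A = 276.8 kN·m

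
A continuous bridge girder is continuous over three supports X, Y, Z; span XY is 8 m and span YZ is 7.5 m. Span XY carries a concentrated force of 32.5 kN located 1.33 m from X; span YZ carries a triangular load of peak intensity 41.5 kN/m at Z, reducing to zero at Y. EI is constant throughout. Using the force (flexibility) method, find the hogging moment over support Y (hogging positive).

M_Y = 76.74 kN·m

Release continuity at Y by inserting a hinge; the redundant is the internal moment M_Y. The primary structure is two simply-supported spans XY and YZ.
Discontinuity in slope at Y on the released structure — sum the simple-span end rotations:
  span XY: point load 32.5 at a = 1.33: Pab(L + a)/(6LEI) = 56.04/EI
  span YZ: triangular load, peak 41.5: 7w₀L³/(360EI) = 340.4/EI
  relative rotation θ_0 = (56.04 + 340.4)/EI = 396.5/EI
A unit hogging moment at Y produces rotation L₁/(3EI) + L₂/(3EI) = 5.167/EI.
Slope continuity at Y: θ_0 = M_Y·5.167/EI, so M_Y = 396.5/5.167 = 76.74 kN·m (hogging).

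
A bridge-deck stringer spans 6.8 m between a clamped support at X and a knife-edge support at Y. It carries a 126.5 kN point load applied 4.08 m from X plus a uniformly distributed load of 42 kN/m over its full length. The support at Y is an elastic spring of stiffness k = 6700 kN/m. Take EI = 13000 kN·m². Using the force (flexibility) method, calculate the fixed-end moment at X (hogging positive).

M_X = 407.3 kN·m

Choose R_Y as the redundant. The primary structure is the cantilever fixed at X.
Primary-structure tip deflection at Y by superposition:
  point load 126.5 at a = 4.08: Pa²(3L − a)/(6EI) = 5728/EI
  UDL 42: wL⁴/(8EI) = 11225/EI
  δ_0 = 16953/EI
Flexibility coefficient — unit upward force at Y: δ_{YY} = L³/(3EI) = 104.8/EI.
With EI = 13000 kN·m²: δ_0 = 1.3041 m and δ_{YY} = 0.008062 m/kN.
Compatibility — the spring shortens by R_Y/k under the reaction it provides: δ_0 − R_Y·δ_{YY} = R_Y/k. With 1/k = 0.000149 m/kN, R_Y = δ_0 / (δ_{YY} + 1/k) = 1.3041 / (0.008062 + 0.000149) = 158.8 kN.
Moment equilibrium about X: M_X = Σ(load moments about X) − R_Y·L = 1487 − 158.8×6.8 = 407.3 kN·m.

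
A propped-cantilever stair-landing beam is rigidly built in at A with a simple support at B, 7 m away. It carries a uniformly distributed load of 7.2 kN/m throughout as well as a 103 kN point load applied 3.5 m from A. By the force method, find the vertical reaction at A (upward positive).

R_A = 102.3 kN

Choose R_B as the redundant. The primary structure is the cantilever fixed at A.
Downward deflection at the released point B due to the loads:
  UDL 7.2: wL⁴/(8EI) = 2161/EI
  point load 103 at a = 3.5: Pa²(3L − a)/(6EI) = 3680/EI
  δ_0 = 5841/EI
Tip deflection under a unit load at B: L³/(3EI) = 114.3/EI.
The prop prevents deflection at B: R_B = δ_0/δ_{BB} = 5841/114.3 = 51.09 kN.
Vertical equilibrium: R_A = ΣP − R_B = 153.4 − 51.09 = 102.3 kN.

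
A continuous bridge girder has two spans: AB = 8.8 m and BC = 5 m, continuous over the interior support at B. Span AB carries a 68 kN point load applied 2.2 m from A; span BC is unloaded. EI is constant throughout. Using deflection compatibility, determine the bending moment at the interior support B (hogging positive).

M_B = 44.72 kN·m

Take M_B as the redundant. Released structure: two simple spans AB and BC with a hinge at B.
End slopes at the hinge B, treating each span as simply supported:
  span AB: point load 68 at a = 2.2: Pab(L + a)/(6LEI) = 205.7/EI
  relative rotation θ_0 = (205.7 + 0)/EI = 205.7/EI
A unit hogging moment at B produces rotation L₁/(3EI) + L₂/(3EI) = 4.6/EI.
Compatibility: M_B·(L₁+L₂)/(3EI) = θ_0, giving M_B = 44.72 kN·m (hogging).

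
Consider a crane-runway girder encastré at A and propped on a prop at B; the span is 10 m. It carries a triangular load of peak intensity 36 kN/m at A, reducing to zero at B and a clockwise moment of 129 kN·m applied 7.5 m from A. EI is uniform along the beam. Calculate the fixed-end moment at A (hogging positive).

M_A = 187.6 kN·m

Release the roller at B. Primary structure: cantilever fixed at A.
Free-end deflection of the primary structure under the applied loading (downward +):
  triangular load, peak 36 at the fixed end: w₀L⁴/(30EI) = 12000/EI
  clockwise couple 129 at a = 7.5: M₀a(2L − a)/(2EI) = 6047/EI
  δ_0 = 18047/EI
Flexibility coefficient — unit upward force at B: δ_{BB} = L³/(3EI) = 333.3/EI.
The prop prevents deflection at B: R_B = δ_0/δ_{BB} = 18047/333.3 = 54.14 kN.
Moment equilibrium about A: M_A = Σ(load moments about A) − R_B·L = 729 − 54.14×10 = 187.6 kN·m.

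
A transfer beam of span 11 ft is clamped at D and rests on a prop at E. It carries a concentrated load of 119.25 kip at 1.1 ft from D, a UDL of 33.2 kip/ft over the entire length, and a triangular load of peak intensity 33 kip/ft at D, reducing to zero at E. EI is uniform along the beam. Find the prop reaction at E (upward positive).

Choose R_E as the redundant. The primary structure is the cantilever fixed at D.
Downward deflection at the released point E due to the loads:
  point load 119.25 at a = 1.1: Pa²(3L − a)/(6EI) = 767.2/EI
  UDL 33.2: wL⁴/(8EI) = 60760/EI
  triangular load, peak 33 at the fixed end: w₀L⁴/(30EI) = 16105/EI
  δ_0 = 77632/EI
Tip deflection under a unit load at E: L³/(3EI) = 443.7/EI.
The prop prevents deflection at E: R_E = δ_0/δ_{EE} = 77632/443.7 = 175 kip.

R_E = 175 kip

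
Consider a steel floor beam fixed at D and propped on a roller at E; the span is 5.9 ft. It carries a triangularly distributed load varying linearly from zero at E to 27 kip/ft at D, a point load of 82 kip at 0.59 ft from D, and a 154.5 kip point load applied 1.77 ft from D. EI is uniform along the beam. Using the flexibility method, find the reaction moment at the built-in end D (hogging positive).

M_D = 266.7 kip·ft

Take the reaction at E as the redundant and release it; the primary structure is a cantilever fixed at D.
Deflection at E on the released cantilever, summing each load's contribution:
  triangular load, peak 27 at the fixed end: w₀L⁴/(30EI) = 1091/EI
  point load 82 at a = 0.59: Pa²(3L − a)/(6EI) = 81.4/EI
  point load 154.5 at a = 1.77: Pa²(3L − a)/(6EI) = 1285/EI
  δ_0 = 2457/EI
Flexibility coefficient — unit upward force at E: δ_{EE} = L³/(3EI) = 68.46/EI.
The prop prevents deflection at E: R_E = δ_0/δ_{EE} = 2457/68.46 = 35.89 kip.
Moment equilibrium about D: M_D = Σ(load moments about D) − R_E·L = 478.5 − 35.89×5.9 = 266.7 kip·ft.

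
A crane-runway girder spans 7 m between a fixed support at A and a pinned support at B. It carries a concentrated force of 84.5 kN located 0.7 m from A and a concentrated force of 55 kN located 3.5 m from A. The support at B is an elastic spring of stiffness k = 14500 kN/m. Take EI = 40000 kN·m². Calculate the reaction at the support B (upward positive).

R_B = 17.98 kN

Remove the prop at B; the released (primary) structure is a cantilever built in at A.
Downward deflection at the released point B due to the loads:
  point load 84.5 at a = 0.7: Pa²(3L − a)/(6EI) = 140.1/EI
  point load 55 at a = 3.5: Pa²(3L − a)/(6EI) = 1965/EI
  δ_0 = 2105/EI
Tip deflection under a unit load at B: L³/(3EI) = 114.3/EI.
With EI = 40000 kN·m²: δ_0 = 0.05263 m and δ_{BB} = 0.002858 m/kN.
Compatibility — the spring shortens by R_B/k under the reaction it provides: δ_0 − R_B·δ_{BB} = R_B/k. With 1/k = 0.000069 m/kN, R_B = δ_0 / (δ_{BB} + 1/k) = 0.05263 / (0.002858 + 0.000069) = 17.98 kN.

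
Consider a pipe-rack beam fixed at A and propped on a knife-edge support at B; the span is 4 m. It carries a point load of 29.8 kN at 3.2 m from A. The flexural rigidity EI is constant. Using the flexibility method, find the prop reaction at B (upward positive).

R_B = 20.98 kN

Release the roller at B. Primary structure: cantilever fixed at A.
Free-end deflection of the primary structure under the applied loading (downward +):
  point load 29.8 at a = 3.2: Pa²(3L − a)/(6EI) = 447.6/EI
Flexibility coefficient — unit upward force at B: δ_{BB} = L³/(3EI) = 21.33/EI.
Compatibility at B: δ_0 − R_B·δ_{BB} = 0, so R_B = 447.6/21.33 = 20.98 kN.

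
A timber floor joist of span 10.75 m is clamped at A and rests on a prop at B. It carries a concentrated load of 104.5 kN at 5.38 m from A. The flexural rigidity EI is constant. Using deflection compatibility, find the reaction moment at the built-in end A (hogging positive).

M_A = 210.6 kN·m

Take the reaction at B as the redundant and release it; the primary structure is a cantilever fixed at A.
Downward deflection at the released point B due to the loads:
  point load 104.5 at a = 5.38: Pa²(3L − a)/(6EI) = 13546/EI
Tip deflection under a unit load at B: L³/(3EI) = 414.1/EI.
The prop prevents deflection at B: R_B = δ_0/δ_{BB} = 13546/414.1 = 32.71 kN.
Moment equilibrium about A: M_A = Σ(load moments about A) − R_B·L = 562.2 − 32.71×10.75 = 210.6 kN·m.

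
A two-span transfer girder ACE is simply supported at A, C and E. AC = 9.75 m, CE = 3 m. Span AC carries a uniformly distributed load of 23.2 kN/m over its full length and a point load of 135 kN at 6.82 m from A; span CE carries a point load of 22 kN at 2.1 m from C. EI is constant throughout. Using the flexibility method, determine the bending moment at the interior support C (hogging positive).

Insert a hinge at C; M_C is the redundant, and each span becomes simply supported.
Rotations at C on the released spans (each span's end-slope, ×1/EI):
  span AC: UDL 23.2: wL³/(24EI) = 896/EI
  span AC: point load 135 at a = 6.82: Pab(L + a)/(6LEI) = 764.1/EI
  span CE: point load 22 at a = 2.1: Pab(L + b)/(6LEI) = 9.009/EI
  relative rotation θ_0 = (1660 + 9.009)/EI = 1669/EI
A unit hogging moment at C produces rotation L₁/(3EI) + L₂/(3EI) = 4.25/EI.
Compatibility: M_C·(L₁+L₂)/(3EI) = θ_0, giving M_C = 392.7 kN·m (hogging).

M_C = 392.7 kN·m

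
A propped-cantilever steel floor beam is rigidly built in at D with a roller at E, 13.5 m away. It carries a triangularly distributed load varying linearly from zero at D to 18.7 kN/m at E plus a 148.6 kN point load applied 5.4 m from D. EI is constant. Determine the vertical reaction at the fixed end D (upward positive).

Remove the prop at E; the released (primary) structure is a cantilever built in at D.
Downward deflection at the released point E due to the loads:
  triangular load, peak 18.7 at the free end: 11w₀L⁴/(120EI) = 56936/EI
  point load 148.6 at a = 5.4: Pa²(3L − a)/(6EI) = 25349/EI
  δ_0 = 82285/EI
Tip deflection under a unit load at E: L³/(3EI) = 820.1/EI.
Compatibility at E: δ_0 − R_E·δ_{EE} = 0, so R_E = 82285/820.1 = 100.3 kN.
Vertical equilibrium: R_D = ΣP − R_E = 274.8 − 100.3 = 174.5 kN.

R_D = 174.5 kN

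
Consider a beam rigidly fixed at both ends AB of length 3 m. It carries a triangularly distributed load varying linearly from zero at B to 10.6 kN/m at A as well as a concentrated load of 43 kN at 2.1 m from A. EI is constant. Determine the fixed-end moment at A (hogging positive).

M_A = 12.9 kN·m

Release both end moments; the primary structure is a simply-supported span AB with redundants M_A and M_B.
On the primary (simply-supported) span, the end slopes from the loading are:
  at A: triangular load, peak 10.6: w₀L³/(45EI) = 6.36/EI
  at B: triangular load, peak 10.6: 7w₀L³/(360EI) = 5.565/EI
  at A: point load 43 at a = 2.1: Pab(L + b)/(6LEI) = 17.61/EI
  at B: point load 43 at a = 2.1: Pab(L + a)/(6LEI) = 23.03/EI
  θ_A0 = 23.97/EI,  θ_B0 = 28.59/EI
Flexibility coefficients: a unit moment at one end gives L/(3EI) there and L/(6EI) at the far end, so f₁₁ = f₂₂ = 1/EI and f₁₂ = f₂₁ = 0.5/EI.
Compatibility — zero rotation at each built-in end:
  1 M_A + 0.5 M_B = 23.97
  0.5 M_A + 1 M_B = 28.59
Solving the pair gives M_A = 12.9 kN·m and M_B = 22.14 kN·m (hogging).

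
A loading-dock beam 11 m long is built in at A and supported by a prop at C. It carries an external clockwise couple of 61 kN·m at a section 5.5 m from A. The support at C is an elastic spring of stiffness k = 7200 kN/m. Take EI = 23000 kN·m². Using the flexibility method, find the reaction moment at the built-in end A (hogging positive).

Take the reaction at C as the redundant and release it; the primary structure is a cantilever fixed at A.
Primary-structure tip deflection at C by superposition:
  clockwise couple 61 at a = 5.5: M₀a(2L − a)/(2EI) = 2768/EI
Flexibility coefficient — unit upward force at C: δ_{CC} = L³/(3EI) = 443.7/EI.
With EI = 23000 kN·m²: δ_0 = 0.12034 m and δ_{CC} = 0.01929 m/kN.
Compatibility — the spring shortens by R_C/k under the reaction it provides: δ_0 − R_C·δ_{CC} = R_C/k. With 1/k = 0.000139 m/kN, R_C = δ_0 / (δ_{CC} + 1/k) = 0.12034 / (0.01929 + 0.000139) = 6.194 kN.
Moment equilibrium about A: M_A = Σ(load moments about A) − R_C·L = 61 − 6.194×11 = -7.134 kN·m.

M_A = -7.134 kN·m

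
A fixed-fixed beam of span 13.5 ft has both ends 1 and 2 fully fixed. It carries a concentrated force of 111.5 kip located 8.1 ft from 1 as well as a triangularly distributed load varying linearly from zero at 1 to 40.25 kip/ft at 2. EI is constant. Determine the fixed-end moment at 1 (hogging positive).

Take the two fixed-end moments M_1, M_2 as redundants; the released structure is the simple span 12.
On the primary (simply-supported) span, the end slopes from the loading are:
  at 1: point load 111.5 at a = 8.1: Pab(L + b)/(6LEI) = 1138/EI
  at 2: point load 111.5 at a = 8.1: Pab(L + a)/(6LEI) = 1301/EI
  at 1: triangular load, peak 40.25: 7w₀L³/(360EI) = 1926/EI
  at 2: triangular load, peak 40.25: w₀L³/(45EI) = 2201/EI
  θ_10 = 3064/EI,  θ_20 = 3501/EI
Flexibility coefficients: a unit moment at one end gives L/(3EI) there and L/(6EI) at the far end, so f₁₁ = f₂₂ = 4.5/EI and f₁₂ = f₂₁ = 2.25/EI.
Compatibility — zero rotation at each built-in end:
  4.5 M_1 + 2.25 M_2 = 3064
  2.25 M_1 + 4.5 M_2 = 3501
Solving the pair gives M_1 = 389 kip·ft and M_2 = 583.5 kip·ft (hogging).

M_1 = 389 kip·ft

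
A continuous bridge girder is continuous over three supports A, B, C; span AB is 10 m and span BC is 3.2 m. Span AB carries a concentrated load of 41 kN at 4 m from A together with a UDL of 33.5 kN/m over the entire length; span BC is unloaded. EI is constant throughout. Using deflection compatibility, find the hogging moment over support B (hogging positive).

Release continuity at B by inserting a hinge; the redundant is the internal moment M_B. The primary structure is two simply-supported spans AB and BC.
End slopes at the hinge B, treating each span as simply supported:
  span AB: point load 41 at a = 4: Pab(L + a)/(6LEI) = 229.6/EI
  span AB: UDL 33.5: wL³/(24EI) = 1396/EI
  relative rotation θ_0 = (1625 + 0)/EI = 1625/EI
A unit hogging moment at B produces rotation L₁/(3EI) + L₂/(3EI) = 4.4/EI.
Compatibility: M_B·(L₁+L₂)/(3EI) = θ_0, giving M_B = 369.4 kN·m (hogging).

M_B = 369.4 kN·m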